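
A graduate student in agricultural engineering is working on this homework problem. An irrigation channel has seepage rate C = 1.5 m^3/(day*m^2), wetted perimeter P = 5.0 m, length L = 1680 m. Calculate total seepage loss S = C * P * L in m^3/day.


S = C * P * L
  = 1.5 * 5.0 * 1680
  = 12600 m^3/day


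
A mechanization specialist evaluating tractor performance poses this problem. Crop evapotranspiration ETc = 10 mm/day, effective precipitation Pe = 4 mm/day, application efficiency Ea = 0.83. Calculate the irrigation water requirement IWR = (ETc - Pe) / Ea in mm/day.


IWR = (ETc - Pe) / Ea
    = (10 - 4) / 0.83
    = 6 / 0.83
    = 7.23 mm/day


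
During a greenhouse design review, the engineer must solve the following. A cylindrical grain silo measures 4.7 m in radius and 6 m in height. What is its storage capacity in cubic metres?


V = pi * r^2 * h
  = pi * 4.7^2 * 6
  = pi * 22.09 * 6
  = 416.39 m^3


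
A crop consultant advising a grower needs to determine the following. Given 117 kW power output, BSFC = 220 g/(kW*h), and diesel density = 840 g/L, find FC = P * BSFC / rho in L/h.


FC = P * BSFC / rho_fuel
   = 117 * 220 / 840
   = 25740 / 840
   = 30.64 L/h


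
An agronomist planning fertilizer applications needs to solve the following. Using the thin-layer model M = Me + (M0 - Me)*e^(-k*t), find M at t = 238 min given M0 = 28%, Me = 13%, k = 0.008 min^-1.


M = Me + (M0 - Me) * e^(-k*t)
  = 13 + (28 - 13) * e^(-0.008*238)
  = 13 + 15 * e^(-1.904)
  = 13 + 15 * 0.14897
  = 13 + 2.2346
  = 15.23%


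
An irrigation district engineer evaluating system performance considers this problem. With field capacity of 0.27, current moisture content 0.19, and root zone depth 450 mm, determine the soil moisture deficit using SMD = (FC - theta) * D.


SMD = (FC - theta) * D
    = (0.27 - 0.19) * 450
    = 0.080 * 450
    = 36 mm


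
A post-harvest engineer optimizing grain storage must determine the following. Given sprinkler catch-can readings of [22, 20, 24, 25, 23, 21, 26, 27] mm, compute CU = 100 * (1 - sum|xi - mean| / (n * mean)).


xbar = 188 / 8 = 23.500
sum|xi - xbar| = 16
CU = 100 * (1 - 16 / (8 * 23.500))
   = 100 * (1 - 0.0851)
   = 91.49%


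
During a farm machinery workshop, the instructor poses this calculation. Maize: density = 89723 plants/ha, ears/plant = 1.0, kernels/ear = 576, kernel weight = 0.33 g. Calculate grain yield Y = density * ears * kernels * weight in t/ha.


Y = density * ears * kernels * kw
  = 89723 * 1.0 * 576 * 0.33 g/ha
  = 17054547.84 g/ha
  = 17054.55 kg/ha = 17.05 t/ha


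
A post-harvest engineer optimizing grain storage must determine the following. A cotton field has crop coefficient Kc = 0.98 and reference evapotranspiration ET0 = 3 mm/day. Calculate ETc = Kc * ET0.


ETc = Kc * ET0
    = 0.98 * 3
    = 2.94 mm/day


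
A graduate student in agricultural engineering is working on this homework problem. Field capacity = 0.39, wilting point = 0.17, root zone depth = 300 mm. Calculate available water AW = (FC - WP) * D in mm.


AW = (FC - WP) * D
   = (0.39 - 0.17) * 300
   = 0.22 * 300
   = 66 mm


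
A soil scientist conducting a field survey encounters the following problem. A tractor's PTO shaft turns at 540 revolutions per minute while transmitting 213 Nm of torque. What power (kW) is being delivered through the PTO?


P = 2*pi*n*T / 60000
  = 2*pi * 540 * 213 / 60000
  = 722691.97 / 60000
  = 12.04 kW


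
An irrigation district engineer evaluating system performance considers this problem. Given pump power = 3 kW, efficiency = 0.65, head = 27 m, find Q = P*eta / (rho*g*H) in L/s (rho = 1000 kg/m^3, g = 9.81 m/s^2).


Q = (P * 1000 * eta) / (rho * g * H)
  = (3 * 1000 * 0.65) / (1000 * 9.81 * 27)
  = 1950 / 264870
  = 0.00736 m^3/s = 7.36 L/s


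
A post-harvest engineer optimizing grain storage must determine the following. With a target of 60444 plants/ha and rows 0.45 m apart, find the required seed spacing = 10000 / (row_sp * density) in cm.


spacing = 10000 / (row_sp * density)
        = 10000 / (0.45 * 60444)
        = 10000 / 27199.80
        = 0.36765 m = 36.76 cm


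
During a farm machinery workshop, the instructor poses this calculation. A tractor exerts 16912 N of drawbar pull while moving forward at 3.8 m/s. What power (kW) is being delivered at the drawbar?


P = F * v / 1000
  = 16912 * 3.8 / 1000
  = 64265.60 / 1000
  = 64.27 kW


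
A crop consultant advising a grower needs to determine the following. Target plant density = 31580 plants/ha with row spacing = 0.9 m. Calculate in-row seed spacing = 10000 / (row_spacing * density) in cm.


spacing = 10000 / (row_sp * density)
        = 10000 / (0.9 * 31580)
        = 10000 / 28422
        = 0.35184 m = 35.18 cm


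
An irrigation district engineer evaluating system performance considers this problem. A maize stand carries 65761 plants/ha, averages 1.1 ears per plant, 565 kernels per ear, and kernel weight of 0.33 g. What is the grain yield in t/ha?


Y = density * ears * kernels * kw
  = 65761 * 1.1 * 565 * 0.33 g/ha
  = 13487252.30 g/ha
  = 13487.25 kg/ha = 13.49 t/ha


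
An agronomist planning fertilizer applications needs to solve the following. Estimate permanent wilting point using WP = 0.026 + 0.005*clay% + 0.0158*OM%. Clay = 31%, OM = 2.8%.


WP = 0.026 + 0.005*31 + 0.0158*2.8
   = 0.026 + 0.1550 + 0.0442
   = 0.2252


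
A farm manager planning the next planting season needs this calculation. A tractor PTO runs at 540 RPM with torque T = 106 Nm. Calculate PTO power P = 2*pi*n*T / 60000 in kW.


P = 2*pi*n*T / 60000
  = 2*pi * 540 * 106 / 60000
  = 359649.53 / 60000
  = 5.99 kW


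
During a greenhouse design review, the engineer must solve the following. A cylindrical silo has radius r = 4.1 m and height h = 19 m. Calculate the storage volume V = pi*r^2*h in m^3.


V = pi * r^2 * h
  = pi * 4.1^2 * 19
  = pi * 16.81 * 19
  = 1003.39 m^3


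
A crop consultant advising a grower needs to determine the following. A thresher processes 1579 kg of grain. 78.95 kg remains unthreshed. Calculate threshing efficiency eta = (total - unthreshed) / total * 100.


eta = (total - unthreshed) / total * 100
    = (1579 - 78.95) / 1579 * 100
    = 1500.05 / 1579 * 100
    = 95%


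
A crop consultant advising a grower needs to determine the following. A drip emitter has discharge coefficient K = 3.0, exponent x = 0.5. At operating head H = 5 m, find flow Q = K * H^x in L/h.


Q = K * H^x
  = 3.0 * 5^0.5
  = 3.0 * 2.2361
  = 6.71 L/h


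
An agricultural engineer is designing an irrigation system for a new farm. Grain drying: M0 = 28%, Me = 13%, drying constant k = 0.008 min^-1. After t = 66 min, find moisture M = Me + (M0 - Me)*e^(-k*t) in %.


M = Me + (M0 - Me) * e^(-k*t)
  = 13 + (28 - 13) * e^(-0.008*66)
  = 13 + 15 * e^(-0.528)
  = 13 + 15 * 0.58978
  = 13 + 8.8468
  = 21.85%


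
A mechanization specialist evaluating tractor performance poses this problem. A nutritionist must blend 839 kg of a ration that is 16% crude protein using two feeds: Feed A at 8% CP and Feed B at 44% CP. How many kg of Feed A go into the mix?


parts_A = CP_b - target = 44 - 16 = 28
parts_B = target - CP_a = 16 - 8 = 8
total_parts = 28 + 8 = 36
Feed A = 839 * 28 / 36 = 652.56 kg
Feed B = 839 * 8 / 36 = 186.44 kg

652.56 kg


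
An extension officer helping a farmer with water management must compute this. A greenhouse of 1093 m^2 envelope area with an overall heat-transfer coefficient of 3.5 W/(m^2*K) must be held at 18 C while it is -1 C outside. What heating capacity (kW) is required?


dT = 18 - (-1) = 19 K
Q = U * A * dT
  = 3.5 * 1093 * 19
  = 72684.50 W = 72.68 kW


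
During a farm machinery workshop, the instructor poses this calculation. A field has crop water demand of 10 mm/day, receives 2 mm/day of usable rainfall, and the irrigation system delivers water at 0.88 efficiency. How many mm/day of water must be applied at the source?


IWR = (ETc - Pe) / Ea
    = (10 - 2) / 0.88
    = 8 / 0.88
    = 9.09 mm/day


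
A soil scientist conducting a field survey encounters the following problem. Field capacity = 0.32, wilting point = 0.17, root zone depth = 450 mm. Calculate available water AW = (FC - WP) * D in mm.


AW = (FC - WP) * D
   = (0.32 - 0.17) * 450
   = 0.15 * 450
   = 67.50 mm


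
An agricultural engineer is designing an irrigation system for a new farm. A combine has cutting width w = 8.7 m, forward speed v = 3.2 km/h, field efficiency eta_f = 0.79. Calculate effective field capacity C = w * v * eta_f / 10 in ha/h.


C = w * v * eta_f / 10
  = 8.7 * 3.2 * 0.79 / 10
  = 21.99 / 10
  = 2.20 ha/h


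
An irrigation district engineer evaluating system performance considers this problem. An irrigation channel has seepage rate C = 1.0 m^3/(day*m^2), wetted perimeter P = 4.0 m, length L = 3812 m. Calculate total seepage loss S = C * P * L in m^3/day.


S = C * P * L
  = 1.0 * 4.0 * 3812
  = 15248 m^3/day


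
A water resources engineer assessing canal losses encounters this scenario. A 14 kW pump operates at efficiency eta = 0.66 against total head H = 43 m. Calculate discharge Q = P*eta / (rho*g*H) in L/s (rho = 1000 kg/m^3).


Q = (P * 1000 * eta) / (rho * g * H)
  = (14 * 1000 * 0.66) / (1000 * 9.81 * 43)
  = 9240 / 421830
  = 0.02190 m^3/s = 21.90 L/s


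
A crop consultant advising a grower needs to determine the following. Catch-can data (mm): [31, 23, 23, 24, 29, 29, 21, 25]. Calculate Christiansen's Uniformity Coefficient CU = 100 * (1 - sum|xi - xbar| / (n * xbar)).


xbar = 205 / 8 = 25.625
sum|xi - xbar| = 24.250
CU = 100 * (1 - 24.250 / (8 * 25.625))
   = 100 * (1 - 0.1183)
   = 88.17%


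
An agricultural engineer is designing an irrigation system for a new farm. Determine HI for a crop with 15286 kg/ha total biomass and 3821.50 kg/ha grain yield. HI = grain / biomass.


HI = grain_yield / biomass
   = 3821.50 / 15286
   = 0.25


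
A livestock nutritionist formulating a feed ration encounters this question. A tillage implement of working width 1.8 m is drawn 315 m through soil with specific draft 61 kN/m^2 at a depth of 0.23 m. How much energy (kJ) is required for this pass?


E = k * d * w * L
  = 61 * 0.23 * 1.8 * 315
  = 7955.01 kJ


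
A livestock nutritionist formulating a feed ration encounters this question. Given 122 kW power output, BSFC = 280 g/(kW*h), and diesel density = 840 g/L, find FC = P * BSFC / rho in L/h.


FC = P * BSFC / rho_fuel
   = 122 * 280 / 840
   = 34160 / 840
   = 40.67 L/h


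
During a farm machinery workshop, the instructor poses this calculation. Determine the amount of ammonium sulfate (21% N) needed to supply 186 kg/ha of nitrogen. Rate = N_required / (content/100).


Rate = N_required / (N_content / 100)
     = 186 / (21 / 100)
     = 186 / 0.21
     = 885.71 kg/ha


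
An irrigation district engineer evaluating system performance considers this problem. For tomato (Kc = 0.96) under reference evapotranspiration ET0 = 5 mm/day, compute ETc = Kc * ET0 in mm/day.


ETc = Kc * ET0
    = 0.96 * 5
    = 4.80 mm/day


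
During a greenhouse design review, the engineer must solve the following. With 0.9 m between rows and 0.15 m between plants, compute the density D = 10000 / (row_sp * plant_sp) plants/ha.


D = 10000 / (row_sp * plant_sp)
  = 10000 / (0.9 * 0.15)
  = 10000 / 0.1350
  = 74074.07 plants/ha


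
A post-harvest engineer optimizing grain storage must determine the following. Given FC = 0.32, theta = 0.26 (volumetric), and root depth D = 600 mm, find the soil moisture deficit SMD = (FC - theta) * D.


SMD = (FC - theta) * D
    = (0.32 - 0.26) * 600
    = 0.060 * 600
    = 36 mm


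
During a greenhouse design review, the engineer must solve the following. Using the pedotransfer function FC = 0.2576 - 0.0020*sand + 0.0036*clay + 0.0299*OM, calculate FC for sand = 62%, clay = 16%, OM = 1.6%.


FC = 0.2576 - 0.0020*62 + 0.0036*16 + 0.0299*1.6
   = 0.2576 - 0.1240 + 0.0576 + 0.0478
   = 0.2390


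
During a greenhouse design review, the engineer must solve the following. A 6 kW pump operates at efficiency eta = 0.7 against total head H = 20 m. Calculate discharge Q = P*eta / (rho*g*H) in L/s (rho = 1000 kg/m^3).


Q = (P * 1000 * eta) / (rho * g * H)
  = (6 * 1000 * 0.7) / (1000 * 9.81 * 20)
  = 4200 / 196200
  = 0.02141 m^3/s = 21.41 L/s


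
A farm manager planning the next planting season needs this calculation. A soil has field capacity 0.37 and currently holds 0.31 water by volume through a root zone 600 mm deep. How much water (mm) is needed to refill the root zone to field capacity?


SMD = (FC - theta) * D
    = (0.37 - 0.31) * 600
    = 0.060 * 600
    = 36 mm


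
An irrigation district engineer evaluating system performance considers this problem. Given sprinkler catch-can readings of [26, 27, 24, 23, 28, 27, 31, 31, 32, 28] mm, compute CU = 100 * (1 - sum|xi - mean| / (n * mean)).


xbar = 277 / 10 = 27.700
sum|xi - xbar| = 23
CU = 100 * (1 - 23 / (10 * 27.700))
   = 100 * (1 - 0.0830)
   = 91.70%


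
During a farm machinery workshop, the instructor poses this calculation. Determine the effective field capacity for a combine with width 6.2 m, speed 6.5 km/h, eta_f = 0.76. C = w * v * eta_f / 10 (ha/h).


C = w * v * eta_f / 10
  = 6.2 * 6.5 * 0.76 / 10
  = 30.63 / 10
  = 3.06 ha/h


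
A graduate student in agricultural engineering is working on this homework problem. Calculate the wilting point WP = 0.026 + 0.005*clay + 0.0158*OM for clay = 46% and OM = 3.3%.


WP = 0.026 + 0.005*46 + 0.0158*3.3
   = 0.026 + 0.2300 + 0.0521
   = 0.3081


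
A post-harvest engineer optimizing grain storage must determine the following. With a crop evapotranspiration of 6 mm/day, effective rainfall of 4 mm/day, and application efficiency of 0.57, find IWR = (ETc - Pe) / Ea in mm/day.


IWR = (ETc - Pe) / Ea
    = (6 - 4) / 0.57
    = 2 / 0.57
    = 3.51 mm/day


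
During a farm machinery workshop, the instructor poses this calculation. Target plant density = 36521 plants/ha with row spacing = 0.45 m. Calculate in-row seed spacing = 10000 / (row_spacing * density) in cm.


spacing = 10000 / (row_sp * density)
        = 10000 / (0.45 * 36521)
        = 10000 / 16434.45
        = 0.60848 m = 60.85 cm


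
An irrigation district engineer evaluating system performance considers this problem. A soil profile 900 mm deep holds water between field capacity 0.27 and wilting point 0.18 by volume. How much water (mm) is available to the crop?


AW = (FC - WP) * D
   = (0.27 - 0.18) * 900
   = 0.09 * 900
   = 81 mm


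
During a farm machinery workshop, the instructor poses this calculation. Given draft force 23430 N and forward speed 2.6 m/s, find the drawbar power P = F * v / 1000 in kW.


P = F * v / 1000
  = 23430 * 2.6 / 1000
  = 60918 / 1000
  = 60.92 kW


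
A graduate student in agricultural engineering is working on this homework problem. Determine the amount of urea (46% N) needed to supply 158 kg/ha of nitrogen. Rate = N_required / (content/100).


Rate = N_required / (N_content / 100)
     = 158 / (46 / 100)
     = 158 / 0.46
     = 343.48 kg/ha


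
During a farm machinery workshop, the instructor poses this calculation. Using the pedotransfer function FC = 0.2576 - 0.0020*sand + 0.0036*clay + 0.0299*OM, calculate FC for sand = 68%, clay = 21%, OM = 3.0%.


FC = 0.2576 - 0.0020*68 + 0.0036*21 + 0.0299*3.0
   = 0.2576 - 0.1360 + 0.0756 + 0.0897
   = 0.2869


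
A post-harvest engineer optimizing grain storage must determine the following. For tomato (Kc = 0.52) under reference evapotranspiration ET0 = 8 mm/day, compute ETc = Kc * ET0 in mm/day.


ETc = Kc * ET0
    = 0.52 * 8
    = 4.16 mm/day


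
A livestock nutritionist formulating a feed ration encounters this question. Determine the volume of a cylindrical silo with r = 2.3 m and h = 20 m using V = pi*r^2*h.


V = pi * r^2 * h
  = pi * 2.3^2 * 20
  = pi * 5.29 * 20
  = 332.38 m^3


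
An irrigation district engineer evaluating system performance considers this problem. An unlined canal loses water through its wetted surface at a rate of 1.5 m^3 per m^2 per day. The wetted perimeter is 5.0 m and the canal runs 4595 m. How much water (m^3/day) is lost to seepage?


S = C * P * L
  = 1.5 * 5.0 * 4595
  = 34462.50 m^3/day


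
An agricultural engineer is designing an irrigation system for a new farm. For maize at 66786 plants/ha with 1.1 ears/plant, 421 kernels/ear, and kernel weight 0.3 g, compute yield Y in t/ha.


Y = density * ears * kernels * kw
  = 66786 * 1.1 * 421 * 0.3 g/ha
  = 9278578.98 g/ha
  = 9278.58 kg/ha = 9.28 t/ha


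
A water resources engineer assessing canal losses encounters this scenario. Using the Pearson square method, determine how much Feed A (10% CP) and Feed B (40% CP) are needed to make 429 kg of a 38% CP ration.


parts_A = CP_b - target = 40 - 38 = 2
parts_B = target - CP_a = 38 - 10 = 28
total_parts = 2 + 28 = 30
Feed A = 429 * 2 / 30 = 28.60 kg
Feed B = 429 * 28 / 30 = 400.40 kg

28.60 kg


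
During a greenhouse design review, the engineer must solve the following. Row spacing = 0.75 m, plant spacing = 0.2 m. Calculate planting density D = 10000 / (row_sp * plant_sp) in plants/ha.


D = 10000 / (row_sp * plant_sp)
  = 10000 / (0.75 * 0.2)
  = 10000 / 0.1500
  = 66666.67 plants/ha


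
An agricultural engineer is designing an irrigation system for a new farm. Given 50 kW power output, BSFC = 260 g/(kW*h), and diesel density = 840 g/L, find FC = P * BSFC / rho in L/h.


FC = P * BSFC / rho_fuel
   = 50 * 260 / 840
   = 13000 / 840
   = 15.48 L/h


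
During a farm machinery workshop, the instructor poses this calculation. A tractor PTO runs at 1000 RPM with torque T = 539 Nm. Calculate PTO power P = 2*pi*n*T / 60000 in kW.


P = 2*pi*n*T / 60000
  = 2*pi * 1000 * 539 / 60000
  = 3386636.88 / 60000
  = 56.44 kW


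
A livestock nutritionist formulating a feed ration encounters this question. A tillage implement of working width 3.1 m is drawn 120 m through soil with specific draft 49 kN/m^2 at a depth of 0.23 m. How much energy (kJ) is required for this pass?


E = k * d * w * L
  = 49 * 0.23 * 3.1 * 120
  = 4192.44 kJ


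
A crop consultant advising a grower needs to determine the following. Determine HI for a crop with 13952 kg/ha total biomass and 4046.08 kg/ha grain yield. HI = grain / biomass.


HI = grain_yield / biomass
   = 4046.08 / 13952
   = 0.29


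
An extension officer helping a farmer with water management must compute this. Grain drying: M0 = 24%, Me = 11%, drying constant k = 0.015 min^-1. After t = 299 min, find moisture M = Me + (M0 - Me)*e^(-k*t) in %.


M = Me + (M0 - Me) * e^(-k*t)
  = 11 + (24 - 11) * e^(-0.015*299)
  = 11 + 13 * e^(-4.485)
  = 11 + 13 * 0.01128
  = 11 + 0.1466
  = 11.15%


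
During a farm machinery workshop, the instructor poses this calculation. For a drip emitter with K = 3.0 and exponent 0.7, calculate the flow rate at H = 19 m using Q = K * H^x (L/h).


Q = K * H^x
  = 3.0 * 19^0.7
  = 3.0 * 7.8547
  = 23.56 L/h


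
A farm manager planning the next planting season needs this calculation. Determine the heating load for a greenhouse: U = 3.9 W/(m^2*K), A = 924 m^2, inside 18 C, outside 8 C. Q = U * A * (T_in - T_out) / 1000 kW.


dT = 18 - (8) = 10 K
Q = U * A * dT
  = 3.9 * 924 * 10
  = 36036 W = 36.04 kW


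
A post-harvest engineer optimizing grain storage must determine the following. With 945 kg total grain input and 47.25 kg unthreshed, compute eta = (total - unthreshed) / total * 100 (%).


eta = (total - unthreshed) / total * 100
    = (945 - 47.25) / 945 * 100
    = 897.75 / 945 * 100
    = 95%


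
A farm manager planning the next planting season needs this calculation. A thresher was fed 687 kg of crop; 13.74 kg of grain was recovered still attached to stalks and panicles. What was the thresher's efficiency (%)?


eta = (total - unthreshed) / total * 100
    = (687 - 13.74) / 687 * 100
    = 673.26 / 687 * 100
    = 98%


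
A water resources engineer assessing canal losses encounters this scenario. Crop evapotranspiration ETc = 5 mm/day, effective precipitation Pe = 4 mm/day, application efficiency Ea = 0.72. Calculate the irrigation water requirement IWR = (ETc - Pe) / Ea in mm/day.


IWR = (ETc - Pe) / Ea
    = (5 - 4) / 0.72
    = 1 / 0.72
    = 1.39 mm/day


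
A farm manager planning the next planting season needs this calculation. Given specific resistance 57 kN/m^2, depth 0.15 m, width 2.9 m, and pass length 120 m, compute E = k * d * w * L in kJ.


E = k * d * w * L
  = 57 * 0.15 * 2.9 * 120
  = 2975.40 kJ


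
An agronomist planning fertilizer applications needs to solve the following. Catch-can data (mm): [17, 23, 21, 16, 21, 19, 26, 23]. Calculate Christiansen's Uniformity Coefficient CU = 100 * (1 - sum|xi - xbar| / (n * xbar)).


xbar = 166 / 8 = 20.750
sum|xi - xbar| = 20.500
CU = 100 * (1 - 20.500 / (8 * 20.750))
   = 100 * (1 - 0.1235)
   = 87.65%


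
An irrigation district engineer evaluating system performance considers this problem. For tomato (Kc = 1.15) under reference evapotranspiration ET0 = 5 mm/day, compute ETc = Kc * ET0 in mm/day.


ETc = Kc * ET0
    = 1.15 * 5
    = 5.75 mm/day


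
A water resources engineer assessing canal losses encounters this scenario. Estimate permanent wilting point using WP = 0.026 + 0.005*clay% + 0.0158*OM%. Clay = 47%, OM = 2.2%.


WP = 0.026 + 0.005*47 + 0.0158*2.2
   = 0.026 + 0.2350 + 0.0348
   = 0.2958


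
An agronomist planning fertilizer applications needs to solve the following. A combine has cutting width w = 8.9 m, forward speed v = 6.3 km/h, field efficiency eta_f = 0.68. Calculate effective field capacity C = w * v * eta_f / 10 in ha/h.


C = w * v * eta_f / 10
  = 8.9 * 6.3 * 0.68 / 10
  = 38.13 / 10
  = 3.81 ha/h


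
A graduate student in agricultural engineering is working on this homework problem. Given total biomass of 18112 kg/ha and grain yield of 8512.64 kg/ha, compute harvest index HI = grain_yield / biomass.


HI = grain_yield / biomass
   = 8512.64 / 18112
   = 0.47


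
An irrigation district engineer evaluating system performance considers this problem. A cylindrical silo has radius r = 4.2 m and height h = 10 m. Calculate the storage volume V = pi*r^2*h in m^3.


V = pi * r^2 * h
  = pi * 4.2^2 * 10
  = pi * 17.64 * 10
  = 554.18 m^3


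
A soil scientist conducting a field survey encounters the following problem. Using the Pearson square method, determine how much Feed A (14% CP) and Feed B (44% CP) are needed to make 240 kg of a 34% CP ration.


parts_A = CP_b - target = 44 - 34 = 10
parts_B = target - CP_a = 34 - 14 = 20
total_parts = 10 + 20 = 30
Feed A = 240 * 10 / 30 = 80 kg
Feed B = 240 * 20 / 30 = 160 kg

80 kg


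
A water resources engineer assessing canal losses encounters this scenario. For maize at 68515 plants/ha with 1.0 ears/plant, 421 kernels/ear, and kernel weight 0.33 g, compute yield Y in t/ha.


Y = density * ears * kernels * kw
  = 68515 * 1.0 * 421 * 0.33 g/ha
  = 9518788.95 g/ha
  = 9518.79 kg/ha = 9.52 t/ha


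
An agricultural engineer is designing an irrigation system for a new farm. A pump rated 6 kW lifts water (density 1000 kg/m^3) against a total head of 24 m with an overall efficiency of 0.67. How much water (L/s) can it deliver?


Q = (P * 1000 * eta) / (rho * g * H)
  = (6 * 1000 * 0.67) / (1000 * 9.81 * 24)
  = 4020 / 235440
  = 0.01707 m^3/s = 17.07 L/s


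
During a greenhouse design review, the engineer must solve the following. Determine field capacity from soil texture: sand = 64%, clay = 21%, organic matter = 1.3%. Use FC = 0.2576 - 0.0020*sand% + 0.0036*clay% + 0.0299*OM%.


FC = 0.2576 - 0.0020*64 + 0.0036*21 + 0.0299*1.3
   = 0.2576 - 0.1280 + 0.0756 + 0.0389
   = 0.2441


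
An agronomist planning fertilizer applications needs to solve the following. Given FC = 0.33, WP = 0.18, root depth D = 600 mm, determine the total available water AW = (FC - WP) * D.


AW = (FC - WP) * D
   = (0.33 - 0.18) * 600
   = 0.15 * 600
   = 90 mm


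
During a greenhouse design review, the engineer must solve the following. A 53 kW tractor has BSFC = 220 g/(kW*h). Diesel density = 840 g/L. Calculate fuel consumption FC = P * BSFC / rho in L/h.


FC = P * BSFC / rho_fuel
   = 53 * 220 / 840
   = 11660 / 840
   = 13.88 L/h


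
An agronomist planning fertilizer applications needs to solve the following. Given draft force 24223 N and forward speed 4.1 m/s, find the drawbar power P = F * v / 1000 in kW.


P = F * v / 1000
  = 24223 * 4.1 / 1000
  = 99314.30 / 1000
  = 99.31 kW


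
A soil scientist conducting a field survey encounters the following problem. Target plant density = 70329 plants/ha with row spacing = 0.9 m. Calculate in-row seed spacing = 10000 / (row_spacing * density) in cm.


spacing = 10000 / (row_sp * density)
        = 10000 / (0.9 * 70329)
        = 10000 / 63296.10
        = 0.15799 m = 15.80 cm


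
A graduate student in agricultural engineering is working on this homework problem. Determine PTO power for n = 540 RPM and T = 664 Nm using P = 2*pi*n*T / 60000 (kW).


P = 2*pi*n*T / 60000
  = 2*pi * 540 * 664 / 60000
  = 2252898.92 / 60000
  = 37.55 kW


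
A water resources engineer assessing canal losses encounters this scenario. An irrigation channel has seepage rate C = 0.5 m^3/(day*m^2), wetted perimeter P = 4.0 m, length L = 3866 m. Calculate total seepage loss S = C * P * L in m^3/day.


S = C * P * L
  = 0.5 * 4.0 * 3866
  = 7732 m^3/day


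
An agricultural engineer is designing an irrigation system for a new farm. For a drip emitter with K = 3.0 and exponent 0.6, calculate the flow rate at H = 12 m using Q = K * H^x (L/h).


Q = K * H^x
  = 3.0 * 12^0.6
  = 3.0 * 4.4413
  = 13.32 L/h


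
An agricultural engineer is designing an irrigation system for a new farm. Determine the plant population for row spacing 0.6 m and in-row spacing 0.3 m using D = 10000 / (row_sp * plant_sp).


D = 10000 / (row_sp * plant_sp)
  = 10000 / (0.6 * 0.3)
  = 10000 / 0.1800
  = 55555.56 plants/ha


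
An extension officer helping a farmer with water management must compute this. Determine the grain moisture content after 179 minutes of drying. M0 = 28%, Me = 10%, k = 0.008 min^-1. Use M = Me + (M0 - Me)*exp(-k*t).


M = Me + (M0 - Me) * e^(-k*t)
  = 10 + (28 - 10) * e^(-0.008*179)
  = 10 + 18 * e^(-1.432)
  = 10 + 18 * 0.23883
  = 10 + 4.2990
  = 14.30%


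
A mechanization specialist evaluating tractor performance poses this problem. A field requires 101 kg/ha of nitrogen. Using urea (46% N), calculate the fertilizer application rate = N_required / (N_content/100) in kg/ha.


Rate = N_required / (N_content / 100)
     = 101 / (46 / 100)
     = 101 / 0.46
     = 219.57 kg/ha


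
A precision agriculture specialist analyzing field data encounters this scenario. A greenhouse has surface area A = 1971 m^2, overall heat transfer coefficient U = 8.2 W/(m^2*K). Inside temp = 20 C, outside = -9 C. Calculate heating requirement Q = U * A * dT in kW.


dT = 20 - (-9) = 29 K
Q = U * A * dT
  = 8.2 * 1971 * 29
  = 468703.80 W = 468.70 kW


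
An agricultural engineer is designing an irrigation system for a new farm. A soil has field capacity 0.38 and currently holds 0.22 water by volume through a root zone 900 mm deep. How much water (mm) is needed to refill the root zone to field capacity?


SMD = (FC - theta) * D
    = (0.38 - 0.22) * 900
    = 0.160 * 900
    = 144 mm


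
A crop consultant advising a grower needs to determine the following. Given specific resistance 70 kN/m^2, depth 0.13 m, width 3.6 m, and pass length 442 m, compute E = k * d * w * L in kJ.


E = k * d * w * L
  = 70 * 0.13 * 3.6 * 442
  = 14479.92 kJ


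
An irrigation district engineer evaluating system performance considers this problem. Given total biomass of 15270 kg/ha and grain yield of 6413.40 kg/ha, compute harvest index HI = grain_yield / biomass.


HI = grain_yield / biomass
   = 6413.40 / 15270
   = 0.42


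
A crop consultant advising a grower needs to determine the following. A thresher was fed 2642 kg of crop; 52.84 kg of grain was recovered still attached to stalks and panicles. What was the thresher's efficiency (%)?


eta = (total - unthreshed) / total * 100
    = (2642 - 52.84) / 2642 * 100
    = 2589.16 / 2642 * 100
    = 98%


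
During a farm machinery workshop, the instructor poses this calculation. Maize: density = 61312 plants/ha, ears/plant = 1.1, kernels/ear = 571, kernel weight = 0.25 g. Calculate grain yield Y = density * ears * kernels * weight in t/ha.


Y = density * ears * kernels * kw
  = 61312 * 1.1 * 571 * 0.25 g/ha
  = 9627516.80 g/ha
  = 9627.52 kg/ha = 9.63 t/ha


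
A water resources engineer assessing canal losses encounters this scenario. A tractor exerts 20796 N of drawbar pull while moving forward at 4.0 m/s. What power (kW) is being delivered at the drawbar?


P = F * v / 1000
  = 20796 * 4.0 / 1000
  = 83184 / 1000
  = 83.18 kW


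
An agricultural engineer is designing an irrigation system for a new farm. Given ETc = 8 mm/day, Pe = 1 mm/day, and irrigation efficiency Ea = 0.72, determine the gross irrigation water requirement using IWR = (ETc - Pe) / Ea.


IWR = (ETc - Pe) / Ea
    = (8 - 1) / 0.72
    = 7 / 0.72
    = 9.72 mm/day


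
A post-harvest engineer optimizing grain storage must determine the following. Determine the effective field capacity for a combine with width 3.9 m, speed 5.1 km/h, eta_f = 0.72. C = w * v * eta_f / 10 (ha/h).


C = w * v * eta_f / 10
  = 3.9 * 5.1 * 0.72 / 10
  = 14.32 / 10
  = 1.43 ha/h


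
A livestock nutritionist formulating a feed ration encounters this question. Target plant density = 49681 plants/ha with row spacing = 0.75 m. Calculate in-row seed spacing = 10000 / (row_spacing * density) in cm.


spacing = 10000 / (row_sp * density)
        = 10000 / (0.75 * 49681)
        = 10000 / 37260.75
        = 0.26838 m = 26.84 cm


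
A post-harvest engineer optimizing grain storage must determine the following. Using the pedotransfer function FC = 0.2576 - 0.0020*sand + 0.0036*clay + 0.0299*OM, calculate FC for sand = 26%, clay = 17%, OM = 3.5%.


FC = 0.2576 - 0.0020*26 + 0.0036*17 + 0.0299*3.5
   = 0.2576 - 0.0520 + 0.0612 + 0.1047
   = 0.3715


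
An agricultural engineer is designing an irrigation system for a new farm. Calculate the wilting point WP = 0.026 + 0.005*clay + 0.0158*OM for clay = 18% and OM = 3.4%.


WP = 0.026 + 0.005*18 + 0.0158*3.4
   = 0.026 + 0.0900 + 0.0537
   = 0.1697


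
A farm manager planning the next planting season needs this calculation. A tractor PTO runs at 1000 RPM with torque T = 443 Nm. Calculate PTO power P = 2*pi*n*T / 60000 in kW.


P = 2*pi*n*T / 60000
  = 2*pi * 1000 * 443 / 60000
  = 2783451.09 / 60000
  = 46.39 kW


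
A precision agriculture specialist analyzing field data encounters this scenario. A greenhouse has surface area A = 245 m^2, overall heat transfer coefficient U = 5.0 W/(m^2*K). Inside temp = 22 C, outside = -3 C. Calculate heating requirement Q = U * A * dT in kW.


dT = 22 - (-3) = 25 K
Q = U * A * dT
  = 5.0 * 245 * 25
  = 30625 W = 30.63 kW


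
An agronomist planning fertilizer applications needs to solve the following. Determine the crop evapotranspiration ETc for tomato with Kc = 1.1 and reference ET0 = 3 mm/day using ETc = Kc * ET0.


ETc = Kc * ET0
    = 1.1 * 3
    = 3.30 mm/day


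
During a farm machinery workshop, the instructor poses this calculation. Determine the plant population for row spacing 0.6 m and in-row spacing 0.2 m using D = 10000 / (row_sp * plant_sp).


D = 10000 / (row_sp * plant_sp)
  = 10000 / (0.6 * 0.2)
  = 10000 / 0.1200
  = 83333.33 plants/ha


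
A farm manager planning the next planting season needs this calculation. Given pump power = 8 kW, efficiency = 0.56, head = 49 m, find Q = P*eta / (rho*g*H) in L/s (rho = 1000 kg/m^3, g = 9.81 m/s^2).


Q = (P * 1000 * eta) / (rho * g * H)
  = (8 * 1000 * 0.56) / (1000 * 9.81 * 49)
  = 4480 / 480690
  = 0.00932 m^3/s = 9.32 L/s


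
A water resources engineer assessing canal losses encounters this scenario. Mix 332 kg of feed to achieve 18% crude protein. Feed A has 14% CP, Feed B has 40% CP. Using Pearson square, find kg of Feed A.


parts_A = CP_b - target = 40 - 18 = 22
parts_B = target - CP_a = 18 - 14 = 4
total_parts = 22 + 4 = 26
Feed A = 332 * 22 / 26 = 280.92 kg
Feed B = 332 * 4 / 26 = 51.08 kg

280.92 kg


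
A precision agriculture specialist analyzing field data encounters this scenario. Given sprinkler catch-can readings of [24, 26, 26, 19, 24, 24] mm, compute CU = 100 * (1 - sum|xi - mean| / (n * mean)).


xbar = 143 / 6 = 23.833
sum|xi - xbar| = 9.667
CU = 100 * (1 - 9.667 / (6 * 23.833))
   = 100 * (1 - 0.0676)
   = 93.24%


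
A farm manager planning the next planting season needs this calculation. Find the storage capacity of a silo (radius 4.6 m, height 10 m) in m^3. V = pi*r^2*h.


V = pi * r^2 * h
  = pi * 4.6^2 * 10
  = pi * 21.16 * 10
  = 664.76 m^3


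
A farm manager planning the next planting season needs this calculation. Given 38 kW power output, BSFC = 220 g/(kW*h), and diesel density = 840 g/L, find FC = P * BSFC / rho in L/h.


FC = P * BSFC / rho_fuel
   = 38 * 220 / 840
   = 8360 / 840
   = 9.95 L/h


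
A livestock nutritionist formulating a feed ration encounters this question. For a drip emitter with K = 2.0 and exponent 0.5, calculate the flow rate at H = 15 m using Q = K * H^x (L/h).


Q = K * H^x
  = 2.0 * 15^0.5
  = 2.0 * 3.8730
  = 7.75 L/h


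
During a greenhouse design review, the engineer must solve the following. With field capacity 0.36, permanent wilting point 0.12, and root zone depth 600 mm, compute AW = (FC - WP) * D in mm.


AW = (FC - WP) * D
   = (0.36 - 0.12) * 600
   = 0.24 * 600
   = 144 mm


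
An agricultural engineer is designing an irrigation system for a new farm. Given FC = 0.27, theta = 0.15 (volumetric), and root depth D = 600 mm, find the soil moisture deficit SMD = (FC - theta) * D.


SMD = (FC - theta) * D
    = (0.27 - 0.15) * 600
    = 0.120 * 600
    = 72 mm


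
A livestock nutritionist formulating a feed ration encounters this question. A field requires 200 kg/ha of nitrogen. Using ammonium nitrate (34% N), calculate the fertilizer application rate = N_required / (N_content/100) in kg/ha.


Rate = N_required / (N_content / 100)
     = 200 / (34 / 100)
     = 200 / 0.34
     = 588.24 kg/ha


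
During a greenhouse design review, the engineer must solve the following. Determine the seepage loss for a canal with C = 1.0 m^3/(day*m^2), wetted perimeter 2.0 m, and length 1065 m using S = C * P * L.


S = C * P * L
  = 1.0 * 2.0 * 1065
  = 2130 m^3/day


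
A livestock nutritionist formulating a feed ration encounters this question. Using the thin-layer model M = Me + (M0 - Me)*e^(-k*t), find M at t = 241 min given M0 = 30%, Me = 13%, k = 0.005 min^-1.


M = Me + (M0 - Me) * e^(-k*t)
  = 13 + (30 - 13) * e^(-0.005*241)
  = 13 + 17 * e^(-1.205)
  = 13 + 17 * 0.29969
  = 13 + 5.0948
  = 18.09%


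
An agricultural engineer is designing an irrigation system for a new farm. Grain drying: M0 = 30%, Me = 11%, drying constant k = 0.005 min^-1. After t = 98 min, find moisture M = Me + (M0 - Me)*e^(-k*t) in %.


M = Me + (M0 - Me) * e^(-k*t)
  = 11 + (30 - 11) * e^(-0.005*98)
  = 11 + 19 * e^(-0.490)
  = 11 + 19 * 0.61263
  = 11 + 11.6399
  = 22.64%


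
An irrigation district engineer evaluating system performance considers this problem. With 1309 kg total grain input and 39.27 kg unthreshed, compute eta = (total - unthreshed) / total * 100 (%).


eta = (total - unthreshed) / total * 100
    = (1309 - 39.27) / 1309 * 100
    = 1269.73 / 1309 * 100
    = 97%


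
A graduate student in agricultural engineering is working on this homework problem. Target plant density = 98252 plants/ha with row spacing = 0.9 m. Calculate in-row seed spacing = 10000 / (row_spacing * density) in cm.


spacing = 10000 / (row_sp * density)
        = 10000 / (0.9 * 98252)
        = 10000 / 88426.80
        = 0.11309 m = 11.31 cm


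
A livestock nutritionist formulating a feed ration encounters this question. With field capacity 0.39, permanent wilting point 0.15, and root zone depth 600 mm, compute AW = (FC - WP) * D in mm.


AW = (FC - WP) * D
   = (0.39 - 0.15) * 600
   = 0.24 * 600
   = 144 mm


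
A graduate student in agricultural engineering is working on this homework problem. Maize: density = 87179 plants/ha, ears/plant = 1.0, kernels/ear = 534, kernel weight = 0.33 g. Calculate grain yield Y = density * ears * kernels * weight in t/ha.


Y = density * ears * kernels * kw
  = 87179 * 1.0 * 534 * 0.33 g/ha
  = 15362683.38 g/ha
  = 15362.68 kg/ha = 15.36 t/ha


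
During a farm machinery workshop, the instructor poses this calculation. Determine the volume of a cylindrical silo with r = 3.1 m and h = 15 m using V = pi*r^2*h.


V = pi * r^2 * h
  = pi * 3.1^2 * 15
  = pi * 9.61 * 15
  = 452.86 m^3


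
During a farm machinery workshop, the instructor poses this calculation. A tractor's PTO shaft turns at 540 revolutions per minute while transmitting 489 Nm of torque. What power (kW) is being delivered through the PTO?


P = 2*pi*n*T / 60000
  = 2*pi * 540 * 489 / 60000
  = 1659137.91 / 60000
  = 27.65 kW


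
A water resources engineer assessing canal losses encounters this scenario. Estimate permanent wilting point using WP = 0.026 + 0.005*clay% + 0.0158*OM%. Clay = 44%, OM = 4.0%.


WP = 0.026 + 0.005*44 + 0.0158*4.0
   = 0.026 + 0.2200 + 0.0632
   = 0.3092


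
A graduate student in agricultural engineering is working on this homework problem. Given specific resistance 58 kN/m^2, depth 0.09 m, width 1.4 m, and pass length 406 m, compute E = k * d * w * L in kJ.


E = k * d * w * L
  = 58 * 0.09 * 1.4 * 406
  = 2967.05 kJ


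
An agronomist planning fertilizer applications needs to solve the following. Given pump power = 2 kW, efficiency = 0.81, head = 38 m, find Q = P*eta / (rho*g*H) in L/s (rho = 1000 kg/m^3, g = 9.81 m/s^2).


Q = (P * 1000 * eta) / (rho * g * H)
  = (2 * 1000 * 0.81) / (1000 * 9.81 * 38)
  = 1620 / 372780
  = 0.00435 m^3/s = 4.35 L/s


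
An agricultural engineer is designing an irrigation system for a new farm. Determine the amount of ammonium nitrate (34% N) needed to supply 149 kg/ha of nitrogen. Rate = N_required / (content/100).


Rate = N_required / (N_content / 100)
     = 149 / (34 / 100)
     = 149 / 0.34
     = 438.24 kg/ha


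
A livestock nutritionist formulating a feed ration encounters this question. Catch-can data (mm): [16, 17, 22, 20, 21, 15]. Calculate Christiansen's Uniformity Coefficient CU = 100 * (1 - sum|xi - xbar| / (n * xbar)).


xbar = 111 / 6 = 18.500
sum|xi - xbar| = 15
CU = 100 * (1 - 15 / (6 * 18.500))
   = 100 * (1 - 0.1351)
   = 86.49%


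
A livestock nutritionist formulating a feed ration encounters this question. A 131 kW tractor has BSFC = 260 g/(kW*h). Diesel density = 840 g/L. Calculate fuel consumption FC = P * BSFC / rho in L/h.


FC = P * BSFC / rho_fuel
   = 131 * 260 / 840
   = 34060 / 840
   = 40.55 L/h


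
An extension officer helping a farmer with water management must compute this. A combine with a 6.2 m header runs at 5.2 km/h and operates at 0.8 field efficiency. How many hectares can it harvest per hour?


C = w * v * eta_f / 10
  = 6.2 * 5.2 * 0.8 / 10
  = 25.79 / 10
  = 2.58 ha/h


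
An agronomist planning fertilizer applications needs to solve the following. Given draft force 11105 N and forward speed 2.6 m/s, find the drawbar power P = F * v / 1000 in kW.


P = F * v / 1000
  = 11105 * 2.6 / 1000
  = 28873 / 1000
  = 28.87 kW


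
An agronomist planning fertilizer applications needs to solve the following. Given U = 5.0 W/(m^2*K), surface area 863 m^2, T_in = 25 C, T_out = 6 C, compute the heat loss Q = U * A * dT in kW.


dT = 25 - (6) = 19 K
Q = U * A * dT
  = 5.0 * 863 * 19
  = 81985 W = 81.99 kW
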